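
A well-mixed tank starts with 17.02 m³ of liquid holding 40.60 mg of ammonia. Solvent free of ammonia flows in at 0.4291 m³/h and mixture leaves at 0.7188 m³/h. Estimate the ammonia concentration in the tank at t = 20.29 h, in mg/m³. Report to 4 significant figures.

Let m(t) be the amount of ammonia. Volume: V(t) = V₀ + (Q_in − Q_out) t = 17.02 − 0.289700 t; V(20.29) = 11.1420 m³.
Solute balance: dm/dt = 0 − Q_out C = −Q_out m/V(t).
dm/m = −Q_out dt/(V₀ − 0.289700 t); integrating gives ln(m/m₀) = −(Q_out/(Q_in−Q_out)) ln(V/V₀).
m = m₀ (V₀/V)^(Q_out/(Q_in−Q_out)) = 40.60 × (17.02/11.1420)^(-2.48119) = 14.1904 mg.
C = m/V = 14.1904/11.1420 = 1.27360 mg/m³.

1.274 mg/m³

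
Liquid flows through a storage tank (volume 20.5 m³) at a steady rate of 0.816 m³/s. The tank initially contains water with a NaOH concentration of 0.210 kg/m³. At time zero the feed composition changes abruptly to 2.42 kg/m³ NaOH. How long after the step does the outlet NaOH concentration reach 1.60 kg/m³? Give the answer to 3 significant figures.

24.9 s

Accumulation = in − out for the solute gives V dC/dt = Q(C_in − C), so τ = V/Q = 25.123 s.
C(t) = C_in + (C₀ − C_in) e^(−t/τ). Set C = 1.60 and solve for t:
e^(−t/τ) = (C − C_in)/(C₀ − C_in) = (1.60 − 2.42)/(0.210 − 2.42) = 0.37104
t = −τ ln(…) = 25.123 × 0.99144 = 24.908 s.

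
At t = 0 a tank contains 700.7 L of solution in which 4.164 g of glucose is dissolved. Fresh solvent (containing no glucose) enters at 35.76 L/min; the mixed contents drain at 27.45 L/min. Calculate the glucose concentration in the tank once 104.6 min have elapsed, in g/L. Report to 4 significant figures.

0.0001846 g/L

Total volume: dV/dt = Q_in − Q_out = 8.31000 L/min, so V(t) = 700.7 + 8.31000 t and V(104.6) = 1569.93 L.
Solute balance: dm/dt = 0 − Q_out C = −Q_out m/V(t).
Separate: dm/m = −Q_out dt/V(t) ⇒ ln(m/m₀) = −(Q_out/(Q_in−Q_out)) ln(V/V₀).
m = m₀ (V₀/V)^(Q_out/(Q_in−Q_out)) = 4.164 × (700.7/1569.93)^(3.30325) = 0.289886 g.
C = m/V = 0.289886/1569.93 = 0.000184649 g/L.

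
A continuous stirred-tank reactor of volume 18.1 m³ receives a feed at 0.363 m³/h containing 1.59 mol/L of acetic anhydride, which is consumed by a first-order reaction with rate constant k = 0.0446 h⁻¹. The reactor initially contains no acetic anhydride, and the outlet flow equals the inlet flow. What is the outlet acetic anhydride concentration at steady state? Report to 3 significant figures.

0.493 mol/L

Accumulation = in − out − consumed: V dC/dt = Q C_in − Q C − k V C.
Steady state (dC/dt = 0): C_ss = Q C_in/(Q + kV) = C_in/(1 + kV/Q).
C_ss = 0.363·1.59/(0.363 + 0.0446·18.1) = 0.57717/1.1703 = 0.49320 mol/L.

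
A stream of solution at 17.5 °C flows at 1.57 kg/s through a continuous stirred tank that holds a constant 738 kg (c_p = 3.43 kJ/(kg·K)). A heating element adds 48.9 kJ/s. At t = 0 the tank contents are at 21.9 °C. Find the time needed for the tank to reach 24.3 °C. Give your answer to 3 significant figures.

338 s

M c_p dT/dt = ṁ c_p (T_in − T) + Q̇.
τ = M/ṁ = 470.06 s; T_ss = T_in + Q̇/(ṁ c_p) = 26.581 °C.
T(t) = T_ss + (T₀ − T_ss) e^(−t/τ). Set T = 24.3:
e^(−t/τ) = (24.3 − 26.581)/(21.9 − 26.581) = 0.48725
t = −470.06 · ln(0.48725) = 337.97 s.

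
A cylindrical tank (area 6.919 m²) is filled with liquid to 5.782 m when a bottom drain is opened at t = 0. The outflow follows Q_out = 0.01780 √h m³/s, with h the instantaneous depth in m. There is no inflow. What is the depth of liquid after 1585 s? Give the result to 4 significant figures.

0.1338 m

With no inflow, A dh/dt = −0.01780 √h.
∫ h^(−1/2) dh = −(0.01780/A) ∫ dt, giving 2√h = 2√h₀ − (0.01780/A) t.
√h = √5.782 − 0.01780·1585/(2·6.919) = 2.40458 − 2.03881 = 0.365773.
h = 0.365773² = 0.133790 m.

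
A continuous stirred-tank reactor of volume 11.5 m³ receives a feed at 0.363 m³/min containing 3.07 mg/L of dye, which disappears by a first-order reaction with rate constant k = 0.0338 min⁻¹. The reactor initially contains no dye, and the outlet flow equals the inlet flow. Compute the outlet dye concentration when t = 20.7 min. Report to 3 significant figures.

V dC/dt = Q(C_in − C) − k V C.
This is linear with rate a = Q/V + k = 0.065365 min⁻¹.
C_ss = Q C_in/(Q + kV) = 1.4825 mg/L; C(t) = C_ss + (C₀ − C_ss) e^(−a t).
C(20.7) = 1.4825 + (-1.4825)·e^(−0.065365·20.7) = 1.4825 + (-1.4825)·0.25845 = 1.0994 mg/L.

1.10 mg/L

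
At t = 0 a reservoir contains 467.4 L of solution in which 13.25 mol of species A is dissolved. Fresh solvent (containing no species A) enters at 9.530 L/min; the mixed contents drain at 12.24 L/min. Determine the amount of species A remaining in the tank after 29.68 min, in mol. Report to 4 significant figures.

5.647 mol

Total volume: dV/dt = Q_in − Q_out = -2.71000 L/min, so V(t) = 467.4 − 2.71000 t and V(29.68) = 386.967 L.
No species A enters, so dm/dt = −Q_out · (m/V).
Separate: dm/m = −Q_out dt/V(t) ⇒ ln(m/m₀) = −(Q_out/(Q_in−Q_out)) ln(V/V₀).
m = m₀ (V₀/V)^(Q_out/(Q_in−Q_out)) = 13.25 × (467.4/386.967)^(-4.51661) = 5.64662 mol.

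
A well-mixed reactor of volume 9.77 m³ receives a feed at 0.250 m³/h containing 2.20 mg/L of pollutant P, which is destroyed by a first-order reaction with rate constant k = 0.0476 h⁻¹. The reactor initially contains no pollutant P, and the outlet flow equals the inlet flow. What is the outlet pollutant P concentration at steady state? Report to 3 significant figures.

0.769 mg/L

Species balance: V dC/dt = Q C_in − Q C − k V C.
At steady state: 0 = Q C_in − (Q + kV) C_ss, so C_ss = Q C_in/(Q + kV).
C_ss = 0.250·2.20/(0.250 + 0.0476·9.77) = 0.55000/0.71505 = 0.76917 mg/L.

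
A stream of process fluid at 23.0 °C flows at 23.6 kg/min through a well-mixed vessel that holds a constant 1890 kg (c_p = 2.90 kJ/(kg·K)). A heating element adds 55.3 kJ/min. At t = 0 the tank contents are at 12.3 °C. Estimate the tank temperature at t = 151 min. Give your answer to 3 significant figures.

22.1 °C

M c_p dT/dt = ṁ c_p (T_in − T) + Q̇.
τ = M/ṁ = 80.085 min; T_ss = T_in + Q̇/(ṁ c_p) = 23.0 + 55.3/(23.6·2.90) = 23.808 °C.
T approaches T_ss exponentially: T(t) = T_ss + (T₀ − T_ss) e^(−t/τ).
T(151) = 23.808 + (-11.508)·e^(−151/80.085) = 23.808 + (-11.508)·0.15175 = 22.062 °C.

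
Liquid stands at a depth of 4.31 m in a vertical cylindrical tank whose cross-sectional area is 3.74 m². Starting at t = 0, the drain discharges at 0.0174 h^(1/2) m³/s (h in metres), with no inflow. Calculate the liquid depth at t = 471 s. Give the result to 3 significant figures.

A dh/dt = −Q_out = −0.0174 √h.
This is separable: 2 d(√h)/dt = −0.0174/A, so √h = √h₀ − (0.0174/(2A)) t.
√h = √4.31 − 0.0174·471/(2·3.74) = 2.0761 − 1.0956 = 0.98041.
h = 0.98041² = 0.96121 m.

0.961 m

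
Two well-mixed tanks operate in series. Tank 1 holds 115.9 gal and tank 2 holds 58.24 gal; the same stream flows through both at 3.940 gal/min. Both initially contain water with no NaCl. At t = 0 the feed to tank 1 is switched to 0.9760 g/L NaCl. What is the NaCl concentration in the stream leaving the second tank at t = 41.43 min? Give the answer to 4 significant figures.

Time constants: τᵢ = Vᵢ/Q for each well-mixed tank.
τ₁ = 115.9/3.940 = 29.4162 min; τ₂ = 58.24/3.940 = 14.7817 min.
Solving the cascade with C₁(0)=C₂(0)=0 gives C₂(t) = C_in[1 − (τ₁ e^(−t/τ₁) − τ₂ e^(−t/τ₂))/(τ₁ − τ₂)].
At t = 41.43: e^(−t/τ₁) = 0.244533, e^(−t/τ₂) = 0.0606409.
C₂ = 0.9760·[1 − (29.4162·0.244533 − 14.7817·0.0606409)/(14.6345)] = 0.9760·0.569725 = 0.556052 g/L.

0.5561 g/L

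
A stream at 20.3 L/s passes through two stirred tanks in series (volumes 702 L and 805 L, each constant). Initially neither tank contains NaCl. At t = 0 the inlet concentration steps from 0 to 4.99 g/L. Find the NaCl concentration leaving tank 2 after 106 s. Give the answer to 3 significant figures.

3.88 g/L

Time constants: τᵢ = Vᵢ/Q for each well-mixed tank.
τ₁ = 702/20.3 = 34.581 s; τ₂ = 805/20.3 = 39.655 s.
Tank 1: C₁ = C_in(1 − e^(−t/τ₁)). Tank 2 (τ₁ ≠ τ₂): C₂ = C_in[1 − (τ₁ e^(−t/τ₁) − τ₂ e^(−t/τ₂))/(τ₁ − τ₂)].
At t = 106: e^(−t/τ₁) = 0.046643, e^(−t/τ₂) = 0.069042.
C₂ = 4.99·[1 − (34.581·0.046643 − 39.655·0.069042)/(-5.0739)] = 4.99·0.77830 = 3.8837 g/L.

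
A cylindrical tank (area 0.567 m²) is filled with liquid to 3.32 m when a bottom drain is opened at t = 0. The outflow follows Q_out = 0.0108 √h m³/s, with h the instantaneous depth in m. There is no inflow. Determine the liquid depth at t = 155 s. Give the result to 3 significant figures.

With no inflow, A dh/dt = −0.0108 √h.
Separate and integrate: 2(√h − √h₀) = −(0.0108/A) t.
√h = √3.32 − 0.0108·155/(2·0.567) = 1.8221 − 1.4762 = 0.34590.
h = 0.34590² = 0.11964 m.

0.120 m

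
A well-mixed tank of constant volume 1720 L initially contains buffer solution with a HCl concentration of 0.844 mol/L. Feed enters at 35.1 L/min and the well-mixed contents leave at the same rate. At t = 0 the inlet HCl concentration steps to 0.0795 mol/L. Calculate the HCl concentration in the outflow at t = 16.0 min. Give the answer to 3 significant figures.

0.631 mol/L

Transient balance on the dissolved component: V dC/dt = Q(C_in − C).
Rewrite as dC/dt + C/τ = C_in/τ, τ = V/Q = 49.003 min.
Solution: C(t) = C_in + (C₀ − C_in) e^(−t/τ).
C(16.0) = 0.0795 + (0.844 − 0.0795)·e^(−16.0/49.003) = 0.0795 + (0.76450)·0.72144 = 0.63104 mol/L.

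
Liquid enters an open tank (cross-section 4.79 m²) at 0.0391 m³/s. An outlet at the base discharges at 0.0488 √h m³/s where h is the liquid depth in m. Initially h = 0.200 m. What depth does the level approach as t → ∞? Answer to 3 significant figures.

A dh/dt = Q_in − 0.0488 √h. Steady state requires inflow = outflow:
Q_in = 0.0488 √h_ss ⇒ √h_ss = 0.0391/0.0488 = 0.80123.
h_ss = 0.80123² = 0.64197 m. (Since h₀ = 0.200 m < h_ss, the level will rise toward this value.)

0.642 m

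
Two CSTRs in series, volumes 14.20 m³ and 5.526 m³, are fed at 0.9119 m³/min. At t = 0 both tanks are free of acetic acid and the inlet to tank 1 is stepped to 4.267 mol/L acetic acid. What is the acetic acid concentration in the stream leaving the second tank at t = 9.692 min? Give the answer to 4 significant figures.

1.067 mol/L

Species balance on tank i: dCᵢ/dt = (Cᵢ₋₁ − Cᵢ)/τᵢ with τᵢ = Vᵢ/Q.
τ₁ = 14.20/0.9119 = 15.5719 min; τ₂ = 5.526/0.9119 = 6.05987 min.
Tank 1: C₁ = C_in(1 − e^(−t/τ₁)). Tank 2 (τ₁ ≠ τ₂): C₂ = C_in[1 − (τ₁ e^(−t/τ₁) − τ₂ e^(−t/τ₂))/(τ₁ − τ₂)].
At t = 9.692: e^(−t/τ₁) = 0.536653, e^(−t/τ₂) = 0.202023.
C₂ = 4.267·[1 − (15.5719·0.536653 − 6.05987·0.202023)/(9.51201)] = 4.267·0.250163 = 1.06744 mol/L.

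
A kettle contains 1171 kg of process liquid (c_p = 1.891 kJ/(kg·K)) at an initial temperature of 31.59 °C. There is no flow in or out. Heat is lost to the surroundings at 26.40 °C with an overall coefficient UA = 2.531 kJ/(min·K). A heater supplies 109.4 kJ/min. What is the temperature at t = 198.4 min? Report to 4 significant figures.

39.31 °C

Unsteady energy balance on the tank contents: M c_p dT/dt = −UA(T − T_amb) + Q̇.
dT/dt = (T_ss − T)/τ with T_ss = T_amb + Q̇/UA = 26.40 + 109.4/2.531 = 69.6240 °C, τ = M c_p/UA = 1171·1.891/2.531 = 874.896 min.
Integrating: T(t) = T_ss + (T₀ − T_ss) e^(−t/τ).
T(198.4) = 69.6240 + (-38.0340)·0.797104 = 39.3069 °C.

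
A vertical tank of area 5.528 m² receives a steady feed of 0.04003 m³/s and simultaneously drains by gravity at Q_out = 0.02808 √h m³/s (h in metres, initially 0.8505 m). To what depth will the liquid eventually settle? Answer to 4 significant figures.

Accumulation of liquid (constant cross-section A): A dh/dt = Q_in − 0.02808 √h. At steady state dh/dt = 0:
Q_in = 0.02808 √h_ss ⇒ √h_ss = 0.04003/0.02808 = 1.42557.
h_ss = 1.42557² = 2.03225 m. (Since h₀ = 0.8505 m < h_ss, the level will rise toward this value.)

2.032 m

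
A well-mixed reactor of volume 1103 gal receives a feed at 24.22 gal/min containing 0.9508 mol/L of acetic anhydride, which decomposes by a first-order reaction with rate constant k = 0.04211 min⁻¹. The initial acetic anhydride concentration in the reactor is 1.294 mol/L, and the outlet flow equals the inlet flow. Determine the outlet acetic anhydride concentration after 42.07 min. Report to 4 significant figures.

Accumulation = in − out − consumed: V dC/dt = Q C_in − Q C − k V C.
dC/dt = (Q/V) C_in − (Q/V + k) C; effective rate a = Q/V + k = 0.0219583 + 0.04211 = 0.0640683 min⁻¹.
C_ss = Q C_in/(Q + kV) = 0.325870 mol/L; C(t) = C_ss + (C₀ − C_ss) e^(−a t).
C(42.07) = 0.325870 + (0.968130)·e^(−0.0640683·42.07) = 0.325870 + (0.968130)·0.0675185 = 0.391237 mol/L.

0.3912 mol/L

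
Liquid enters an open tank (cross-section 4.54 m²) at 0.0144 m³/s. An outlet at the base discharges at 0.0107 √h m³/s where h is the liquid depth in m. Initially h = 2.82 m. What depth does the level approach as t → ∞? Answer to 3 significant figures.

A dh/dt = Q_in − 0.0107 √h. Steady state requires inflow = outflow:
Q_in = 0.0107 √h_ss ⇒ √h_ss = 0.0144/0.0107 = 1.3458.
h_ss = 1.3458² = 1.8112 m. (Since h₀ = 2.82 m > h_ss, the level will fall toward this value.)

1.81 m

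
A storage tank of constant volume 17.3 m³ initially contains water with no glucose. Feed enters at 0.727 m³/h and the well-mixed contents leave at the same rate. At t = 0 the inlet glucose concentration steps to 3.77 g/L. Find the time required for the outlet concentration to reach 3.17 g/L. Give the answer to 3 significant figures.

43.7 h

Species balance: V dC/dt = Q(C_in − C) ⇒ τ = V/Q = 23.796 h.
C(t) = C_in + (C₀ − C_in) e^(−t/τ). Set C = 3.17 and solve for t:
e^(−t/τ) = (C − C_in)/(C₀ − C_in) = (3.17 − 3.77)/(0 − 3.77) = 0.15915
t = −τ ln(…) = 23.796 × 1.8379 = 43.735 h.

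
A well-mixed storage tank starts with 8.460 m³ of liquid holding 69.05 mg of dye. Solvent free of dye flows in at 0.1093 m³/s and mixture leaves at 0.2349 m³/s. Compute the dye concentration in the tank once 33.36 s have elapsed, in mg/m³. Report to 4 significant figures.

4.502 mg/m³

Let m(t) be the amount of dye. Volume: V(t) = V₀ + (Q_in − Q_out) t = 8.460 − 0.125600 t; V(33.36) = 4.26998 m³.
Solute balance: dm/dt = 0 − Q_out C = −Q_out m/V(t).
Separate: dm/m = −Q_out dt/V(t) ⇒ ln(m/m₀) = −(Q_out/(Q_in−Q_out)) ln(V/V₀).
m = m₀ (V₀/V)^(Q_out/(Q_in−Q_out)) = 69.05 × (8.460/4.26998)^(-1.87022) = 19.2226 mg.
C = m/V = 19.2226/4.26998 = 4.50180 mg/m³.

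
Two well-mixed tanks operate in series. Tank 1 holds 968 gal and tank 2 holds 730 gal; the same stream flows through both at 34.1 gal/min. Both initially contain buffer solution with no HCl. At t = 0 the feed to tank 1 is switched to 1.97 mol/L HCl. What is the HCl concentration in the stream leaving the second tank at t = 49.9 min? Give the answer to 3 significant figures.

1.18 mol/L

Species balance on tank i: dCᵢ/dt = (Cᵢ₋₁ − Cᵢ)/τᵢ with τᵢ = Vᵢ/Q.
τ₁ = 968/34.1 = 28.387 min; τ₂ = 730/34.1 = 21.408 min.
Solving the cascade with C₁(0)=C₂(0)=0 gives C₂(t) = C_in[1 − (τ₁ e^(−t/τ₁) − τ₂ e^(−t/τ₂))/(τ₁ − τ₂)].
At t = 49.9: e^(−t/τ₁) = 0.17242, e^(−t/τ₂) = 0.097204.
C₂ = 1.97·[1 − (28.387·0.17242 − 21.408·0.097204)/(6.9795)] = 1.97·0.59689 = 1.1759 mol/L.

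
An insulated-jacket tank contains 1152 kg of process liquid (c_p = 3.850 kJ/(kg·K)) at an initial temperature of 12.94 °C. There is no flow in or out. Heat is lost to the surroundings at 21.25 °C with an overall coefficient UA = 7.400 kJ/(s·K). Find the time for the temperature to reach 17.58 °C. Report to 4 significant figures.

Lumped-capacitance energy balance: M c_p dT/dt = UA(T_amb − T).
τ = M c_p/UA = 599.351 s; T_ss = T_amb = 21.2500 °C.
T(t) = T_ss + (T₀ − T_ss)e^(−t/τ); set T = 17.58:
t = −τ ln[(T − T_ss)/(T₀ − T_ss)] = −599.351 · ln(0.441637) = 489.831 s.

489.8 s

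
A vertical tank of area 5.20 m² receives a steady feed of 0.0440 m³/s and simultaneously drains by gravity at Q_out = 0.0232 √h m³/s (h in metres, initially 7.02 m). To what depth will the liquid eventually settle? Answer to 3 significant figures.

3.60 m

Volume balance on the tank: A dh/dt = Q_in − 0.0232 √h. At steady state dh/dt = 0:
Q_in = 0.0232 √h_ss ⇒ √h_ss = 0.0440/0.0232 = 1.8966.
h_ss = 1.8966² = 3.5969 m. (Since h₀ = 7.02 m > h_ss, the level will fall toward this value.)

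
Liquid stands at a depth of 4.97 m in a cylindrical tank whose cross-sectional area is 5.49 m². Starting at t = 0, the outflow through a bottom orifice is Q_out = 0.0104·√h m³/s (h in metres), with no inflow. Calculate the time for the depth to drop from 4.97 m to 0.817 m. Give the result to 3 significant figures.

A dh/dt = −Q_out = −0.0104 √h.
Separate and integrate: 2(√h − √h₀) = −(0.0104/A) t.
t = 2A(√h₀ − √h)/0.0104 = 2·5.49·(√4.97 − √0.817)/0.0104
  = 10.980 × (2.2293 − 0.90388) / 0.0104 = 1399.4 s.

1400 s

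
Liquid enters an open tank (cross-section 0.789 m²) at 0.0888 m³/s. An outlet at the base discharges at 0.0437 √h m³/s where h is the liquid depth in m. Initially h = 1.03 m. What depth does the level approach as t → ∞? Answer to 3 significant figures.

A dh/dt = Q_in − 0.0437 √h. Steady state requires inflow = outflow:
Q_in = 0.0437 √h_ss ⇒ √h_ss = 0.0888/0.0437 = 2.0320.
h_ss = 2.0320² = 4.1292 m. (Since h₀ = 1.03 m < h_ss, the level will rise toward this value.)

4.13 m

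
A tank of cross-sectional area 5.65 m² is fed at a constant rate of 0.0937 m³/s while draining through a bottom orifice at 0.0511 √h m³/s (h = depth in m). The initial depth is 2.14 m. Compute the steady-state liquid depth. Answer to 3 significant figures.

3.36 m

A dh/dt = Q_in − 0.0511 √h. Steady state requires inflow = outflow:
Q_in = 0.0511 √h_ss ⇒ √h_ss = 0.0937/0.0511 = 1.8337.
h_ss = 1.8337² = 3.3623 m. (Since h₀ = 2.14 m < h_ss, the level will rise toward this value.)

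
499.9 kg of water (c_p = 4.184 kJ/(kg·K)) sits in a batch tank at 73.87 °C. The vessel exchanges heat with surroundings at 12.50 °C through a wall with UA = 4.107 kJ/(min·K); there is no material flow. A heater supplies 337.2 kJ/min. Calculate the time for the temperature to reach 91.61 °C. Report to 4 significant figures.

Heat balance on the well-mixed liquid: M c_p dT/dt = −UA(T − T_amb) + Q̇.
τ = M c_p/UA = 509.272 min; T_ss = T_amb + Q̇/UA = 12.50 + 337.2/4.107 = 94.6037 °C.
T(t) = T_ss + (T₀ − T_ss)e^(−t/τ); set T = 91.61:
t = −τ ln[(T − T_ss)/(T₀ − T_ss)] = −509.272 · ln(0.144389) = 985.566 min.

985.6 min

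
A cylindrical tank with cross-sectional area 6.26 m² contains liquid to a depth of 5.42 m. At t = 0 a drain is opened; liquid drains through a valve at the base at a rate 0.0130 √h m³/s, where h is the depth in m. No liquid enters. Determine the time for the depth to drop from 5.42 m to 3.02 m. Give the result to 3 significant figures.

568 s

A dh/dt = −Q_out = −0.0130 √h.
Separate and integrate: 2(√h − √h₀) = −(0.0130/A) t.
t = 2A(√h₀ − √h)/0.0130 = 2·6.26·(√5.42 − √3.02)/0.0130
  = 12.520 × (2.3281 − 1.7378) / 0.0130 = 568.48 s.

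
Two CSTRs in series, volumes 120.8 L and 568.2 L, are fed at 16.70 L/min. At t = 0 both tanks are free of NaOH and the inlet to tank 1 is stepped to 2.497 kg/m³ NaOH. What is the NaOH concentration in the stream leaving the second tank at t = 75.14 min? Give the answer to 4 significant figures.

2.149 kg/m³

Time constants: τᵢ = Vᵢ/Q for each well-mixed tank.
τ₁ = 120.8/16.70 = 7.23353 min; τ₂ = 568.2/16.70 = 34.0240 min.
Tank 1: C₁ = C_in(1 − e^(−t/τ₁)). Tank 2 (τ₁ ≠ τ₂): C₂ = C_in[1 − (τ₁ e^(−t/τ₁) − τ₂ e^(−t/τ₂))/(τ₁ − τ₂)].
At t = 75.14: e^(−t/τ₁) = 3.08081e-05, e^(−t/τ₂) = 0.109871.
C₂ = 2.497·[1 − (7.23353·3.08081e-05 − 34.0240·0.109871)/(-26.7904)] = 2.497·0.860471 = 2.14860 kg/m³.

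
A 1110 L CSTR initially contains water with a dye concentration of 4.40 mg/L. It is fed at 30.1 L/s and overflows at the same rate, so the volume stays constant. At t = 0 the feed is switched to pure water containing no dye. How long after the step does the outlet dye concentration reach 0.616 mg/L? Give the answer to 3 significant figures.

72.5 s

Species balance: V dC/dt = Q(C_in − C) ⇒ τ = V/Q = 36.877 s.
C(t) = C_in + (C₀ − C_in) e^(−t/τ). Set C = 0.616 and solve for t:
e^(−t/τ) = (C − C_in)/(C₀ − C_in) = (0.616 − 0)/(4.40 − 0) = 0.14000
t = −τ ln(…) = 36.877 × 1.9661 = 72.504 s.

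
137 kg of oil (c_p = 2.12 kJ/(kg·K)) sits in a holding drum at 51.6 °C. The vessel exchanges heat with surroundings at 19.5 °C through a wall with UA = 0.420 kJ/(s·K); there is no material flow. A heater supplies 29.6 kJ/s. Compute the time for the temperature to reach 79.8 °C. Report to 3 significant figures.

Energy balance: M c_p dT/dt = −UA(T − T_amb) + Q̇.
τ = M c_p/UA = 691.52 s; T_ss = T_amb + Q̇/UA = 19.5 + 29.6/0.420 = 89.976 °C.
T(t) = T_ss + (T₀ − T_ss)e^(−t/τ); set T = 79.8:
t = −τ ln[(T − T_ss)/(T₀ − T_ss)] = −691.52 · ln(0.26517) = 917.92 s.

918 s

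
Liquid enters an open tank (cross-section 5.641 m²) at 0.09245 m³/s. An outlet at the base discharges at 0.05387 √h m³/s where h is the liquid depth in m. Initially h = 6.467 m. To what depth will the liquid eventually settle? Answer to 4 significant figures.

2.945 m

Volume balance on the tank: A dh/dt = Q_in − 0.05387 √h. At steady state dh/dt = 0:
Q_in = 0.05387 √h_ss ⇒ √h_ss = 0.09245/0.05387 = 1.71617.
h_ss = 1.71617² = 2.94523 m. (Since h₀ = 6.467 m > h_ss, the level will fall toward this value.)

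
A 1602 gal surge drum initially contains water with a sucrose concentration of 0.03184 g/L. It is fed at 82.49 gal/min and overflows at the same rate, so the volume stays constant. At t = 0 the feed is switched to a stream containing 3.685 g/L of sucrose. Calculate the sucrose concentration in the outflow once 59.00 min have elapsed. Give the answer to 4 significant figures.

Accumulation = in − out for the solute gives V dC/dt = Q(C_in − C).
Rewrite as dC/dt + C/τ = C_in/τ, τ = V/Q = 19.4205 min.
C approaches C_in exponentially: C(t) = C_in + (C₀ − C_in) e^(−t/τ).
C(59.00) = 3.685 + (0.03184 − 3.685)·e^(−59.00/19.4205) = 3.685 + (-3.65316)·0.0479296 = 3.50991 g/L.

3.510 g/L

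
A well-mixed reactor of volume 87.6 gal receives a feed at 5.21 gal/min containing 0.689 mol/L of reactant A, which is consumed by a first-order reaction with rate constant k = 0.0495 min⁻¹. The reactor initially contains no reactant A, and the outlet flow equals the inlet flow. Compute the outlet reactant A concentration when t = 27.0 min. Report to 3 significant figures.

Species balance: V dC/dt = Q C_in − Q C − k V C.
dC/dt = (Q/V) C_in − (Q/V + k) C; effective rate a = Q/V + k = 0.059475 + 0.0495 = 0.10897 min⁻¹.
C_ss = Q C_in/(Q + kV) = 0.37603 mol/L; C(t) = C_ss + (C₀ − C_ss) e^(−a t).
C(27.0) = 0.37603 + (-0.37603)·e^(−0.10897·27.0) = 0.37603 + (-0.37603)·0.052743 = 0.35620 mol/L.

0.356 mol/L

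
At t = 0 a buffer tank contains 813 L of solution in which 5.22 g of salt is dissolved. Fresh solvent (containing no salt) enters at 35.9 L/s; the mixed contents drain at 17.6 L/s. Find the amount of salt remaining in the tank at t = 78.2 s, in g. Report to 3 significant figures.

1.97 g

Let m(t) be the amount of salt. Volume: V(t) = V₀ + (Q_in − Q_out) t = 813 + 18.300 t; V(78.2) = 2244.1 L.
Solute balance: dm/dt = 0 − Q_out C = −Q_out m/V(t).
dm/m = −Q_out dt/(V₀ + 18.300 t); integrating gives ln(m/m₀) = −(Q_out/(Q_in−Q_out)) ln(V/V₀).
m = m₀ (V₀/V)^(Q_out/(Q_in−Q_out)) = 5.22 × (813/2244.1)^(0.96175) = 1.9660 g.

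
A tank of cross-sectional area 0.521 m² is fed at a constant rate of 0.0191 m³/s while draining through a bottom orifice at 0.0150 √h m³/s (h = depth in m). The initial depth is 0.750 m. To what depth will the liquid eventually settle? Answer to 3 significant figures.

1.62 m

Level balance: A dh/dt = 0.0191 − 0.0150 √h. Setting dh/dt = 0:
Q_in = 0.0150 √h_ss ⇒ √h_ss = 0.0191/0.0150 = 1.2733.
h_ss = 1.2733² = 1.6214 m. (Since h₀ = 0.750 m < h_ss, the level will rise toward this value.)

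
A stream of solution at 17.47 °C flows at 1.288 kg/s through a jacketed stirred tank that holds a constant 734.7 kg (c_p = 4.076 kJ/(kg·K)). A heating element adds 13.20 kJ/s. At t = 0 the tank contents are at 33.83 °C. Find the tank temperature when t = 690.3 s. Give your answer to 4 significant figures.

24.11 °C

Unsteady energy balance on the tank contents: M c_p dT/dt = ṁ c_p (T_in − T) + 13.20.
Rearrange: dT/dt = (T_ss − T)/τ with τ = M/ṁ = 570.419 s and T_ss = T_in + Q̇/(ṁ c_p) = 19.9843 °C.
T approaches T_ss exponentially: T(t) = T_ss + (T₀ − T_ss) e^(−t/τ).
T(690.3) = 19.9843 + (13.8457)·e^(−690.3/570.419) = 19.9843 + (13.8457)·0.298149 = 24.1124 °C.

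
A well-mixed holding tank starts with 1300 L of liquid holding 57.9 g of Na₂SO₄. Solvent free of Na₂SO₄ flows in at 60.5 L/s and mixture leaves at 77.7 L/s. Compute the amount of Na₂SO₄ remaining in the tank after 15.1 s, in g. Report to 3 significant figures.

Let m(t) be the amount of Na₂SO₄. Volume: V(t) = V₀ + (Q_in − Q_out) t = 1300 − 17.200 t; V(15.1) = 1040.3 L.
No Na₂SO₄ enters, so dm/dt = −Q_out · (m/V).
dm/m = −Q_out dt/(V₀ − 17.200 t); integrating gives ln(m/m₀) = −(Q_out/(Q_in−Q_out)) ln(V/V₀).
m = m₀ (V₀/V)^(Q_out/(Q_in−Q_out)) = 57.9 × (1300/1040.3)^(-4.5174) = 21.155 g.

21.2 g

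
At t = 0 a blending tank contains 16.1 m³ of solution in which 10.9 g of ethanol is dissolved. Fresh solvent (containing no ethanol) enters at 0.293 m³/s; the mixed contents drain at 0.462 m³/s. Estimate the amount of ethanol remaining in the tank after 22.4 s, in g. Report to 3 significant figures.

5.24 g

Total volume: dV/dt = Q_in − Q_out = -0.16900 m³/s, so V(t) = 16.1 − 0.16900 t and V(22.4) = 12.314 m³.
No ethanol enters, so dm/dt = −Q_out · (m/V).
Separate: dm/m = −Q_out dt/V(t) ⇒ ln(m/m₀) = −(Q_out/(Q_in−Q_out)) ln(V/V₀).
m = m₀ (V₀/V)^(Q_out/(Q_in−Q_out)) = 10.9 × (16.1/12.314)^(-2.7337) = 5.2382 g.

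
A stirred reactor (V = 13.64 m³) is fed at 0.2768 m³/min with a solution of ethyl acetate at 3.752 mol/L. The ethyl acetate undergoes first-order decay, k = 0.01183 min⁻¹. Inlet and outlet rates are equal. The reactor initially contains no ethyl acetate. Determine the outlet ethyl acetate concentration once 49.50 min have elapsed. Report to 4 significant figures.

1.887 mol/L

V dC/dt = Q(C_in − C) − k V C.
dC/dt = (Q/V) C_in − (Q/V + k) C; effective rate a = Q/V + k = 0.0202933 + 0.01183 = 0.0321233 min⁻¹.
C_ss = Q C_in/(Q + kV) = 2.37025 mol/L; C(t) = C_ss + (C₀ − C_ss) e^(−a t).
C(49.50) = 2.37025 + (-2.37025)·e^(−0.0321233·49.50) = 2.37025 + (-2.37025)·0.203905 = 1.88695 mol/L.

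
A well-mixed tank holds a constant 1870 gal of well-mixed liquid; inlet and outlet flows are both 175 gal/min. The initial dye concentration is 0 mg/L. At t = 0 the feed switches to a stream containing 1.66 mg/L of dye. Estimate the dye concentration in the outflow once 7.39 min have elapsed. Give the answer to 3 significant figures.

Unsteady species balance (constant V, well mixed): V dC/dt = Q(C_in − C).
Time constant τ = V/Q = 1870/175 = 10.686 min.
Solution: C(t) = C_in + (C₀ − C_in) e^(−t/τ).
C(7.39) = 1.66 + (0 − 1.66)·e^(−7.39/10.686) = 1.66 + (-1.6600)·0.50079 = 0.82870 mg/L.

0.829 mg/L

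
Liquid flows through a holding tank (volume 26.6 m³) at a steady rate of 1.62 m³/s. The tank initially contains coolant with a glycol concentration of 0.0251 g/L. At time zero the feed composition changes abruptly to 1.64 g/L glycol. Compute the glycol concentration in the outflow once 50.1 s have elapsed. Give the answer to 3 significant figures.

1.56 g/L

Accumulation = in − out for the solute gives V dC/dt = Q(C_in − C).
So dC/dt = (C_in − C)/τ with τ = V/Q = 26.6/1.62 = 16.420 s.
C approaches C_in exponentially: C(t) = C_in + (C₀ − C_in) e^(−t/τ).
C(50.1) = 1.64 + (0.0251 − 1.64)·e^(−50.1/16.420) = 1.64 + (-1.6149)·0.047302 = 1.5636 g/L.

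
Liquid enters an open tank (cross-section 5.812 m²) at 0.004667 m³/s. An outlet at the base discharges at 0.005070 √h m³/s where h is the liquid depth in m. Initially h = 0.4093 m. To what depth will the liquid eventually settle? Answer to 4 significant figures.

Level balance: A dh/dt = 0.004667 − 0.005070 √h. Setting dh/dt = 0:
Q_in = 0.005070 √h_ss ⇒ √h_ss = 0.004667/0.005070 = 0.920513.
h_ss = 0.920513² = 0.847344 m. (Since h₀ = 0.4093 m < h_ss, the level will rise toward this value.)

0.8473 m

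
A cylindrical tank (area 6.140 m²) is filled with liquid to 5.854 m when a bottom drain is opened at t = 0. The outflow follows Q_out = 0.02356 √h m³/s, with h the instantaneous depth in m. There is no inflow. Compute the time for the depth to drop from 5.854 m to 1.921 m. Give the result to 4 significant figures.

Unsteady balance on liquid volume: A dh/dt = −0.02356 √h.
Separate and integrate: 2(√h − √h₀) = −(0.02356/A) t.
t = 2A(√h₀ − √h)/0.02356 = 2·6.140·(√5.854 − √1.921)/0.02356
  = 12.2800 × (2.41950 − 1.38600) / 0.02356 = 538.685 s.

538.7 s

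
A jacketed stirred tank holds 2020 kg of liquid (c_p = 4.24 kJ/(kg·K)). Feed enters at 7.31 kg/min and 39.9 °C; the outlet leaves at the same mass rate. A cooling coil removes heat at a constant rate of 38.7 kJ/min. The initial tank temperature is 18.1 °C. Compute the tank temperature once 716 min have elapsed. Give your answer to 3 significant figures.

37.1 °C

Unsteady energy balance on the tank contents: M c_p dT/dt = ṁ c_p (T_in − T) − 38.7.
τ = M/ṁ = 276.33 min; T_ss = T_in − Q̇/(ṁ c_p) = 39.9 − 38.7/(7.31·4.24) = 38.651 °C.
This is linear first-order; T(t) = T_ss + (T₀ − T_ss) e^(−t/τ).
T(716) = 38.651 + (-20.551)·e^(−716/276.33) = 38.651 + (-20.551)·0.074940 = 37.111 °C.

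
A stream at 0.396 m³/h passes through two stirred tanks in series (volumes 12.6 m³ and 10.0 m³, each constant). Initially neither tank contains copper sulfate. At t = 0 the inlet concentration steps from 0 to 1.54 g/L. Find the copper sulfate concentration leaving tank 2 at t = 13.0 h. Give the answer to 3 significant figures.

Time constants: τᵢ = Vᵢ/Q for each well-mixed tank.
τ₁ = 12.6/0.396 = 31.818 h; τ₂ = 10.0/0.396 = 25.253 h.
Solving the cascade with C₁(0)=C₂(0)=0 gives C₂(t) = C_in[1 − (τ₁ e^(−t/τ₁) − τ₂ e^(−t/τ₂))/(τ₁ − τ₂)].
At t = 13.0: e^(−t/τ₁) = 0.66460, e^(−t/τ₂) = 0.59762.
C₂ = 1.54·[1 − (31.818·0.66460 − 25.253·0.59762)/(6.5657)] = 1.54·0.077790 = 0.11980 g/L.

0.120 g/L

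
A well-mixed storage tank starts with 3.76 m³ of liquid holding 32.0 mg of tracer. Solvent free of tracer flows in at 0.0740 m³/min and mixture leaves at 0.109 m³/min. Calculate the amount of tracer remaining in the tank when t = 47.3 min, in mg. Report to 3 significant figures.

Let m(t) be the amount of tracer. Volume: V(t) = V₀ + (Q_in − Q_out) t = 3.76 − 0.035000 t; V(47.3) = 2.1045 m³.
Solute balance: dm/dt = 0 − Q_out C = −Q_out m/V(t).
dm/m = −Q_out dt/(V₀ − 0.035000 t); integrating gives ln(m/m₀) = −(Q_out/(Q_in−Q_out)) ln(V/V₀).
m = m₀ (V₀/V)^(Q_out/(Q_in−Q_out)) = 32.0 × (3.76/2.1045)^(-3.1143) = 5.2508 mg.

5.25 mg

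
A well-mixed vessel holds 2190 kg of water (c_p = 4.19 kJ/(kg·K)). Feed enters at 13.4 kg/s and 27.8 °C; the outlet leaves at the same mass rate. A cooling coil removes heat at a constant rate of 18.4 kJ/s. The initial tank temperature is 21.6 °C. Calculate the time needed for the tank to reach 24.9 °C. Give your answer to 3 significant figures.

Energy balance: M c_p dT/dt = ṁ c_p (T_in − T) − 18.4.
τ = M/ṁ = 163.43 s; T_ss = T_in − Q̇/(ṁ c_p) = 27.472 °C.
T(t) = T_ss + (T₀ − T_ss) e^(−t/τ). Set T = 24.9:
e^(−t/τ) = (24.9 − 27.472)/(21.6 − 27.472) = 0.43804
t = −163.43 · ln(0.43804) = 134.91 s.

135 s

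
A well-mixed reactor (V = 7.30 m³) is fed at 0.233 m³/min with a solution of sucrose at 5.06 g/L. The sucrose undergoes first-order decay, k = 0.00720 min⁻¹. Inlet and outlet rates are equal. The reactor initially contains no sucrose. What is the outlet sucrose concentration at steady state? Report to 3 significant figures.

Accumulation = in − out − consumed: V dC/dt = Q C_in − Q C − k V C.
Steady state (dC/dt = 0): C_ss = Q C_in/(Q + kV) = C_in/(1 + kV/Q).
C_ss = 0.233·5.06/(0.233 + 0.00720·7.30) = 1.1790/0.28556 = 4.1287 g/L.

4.13 g/L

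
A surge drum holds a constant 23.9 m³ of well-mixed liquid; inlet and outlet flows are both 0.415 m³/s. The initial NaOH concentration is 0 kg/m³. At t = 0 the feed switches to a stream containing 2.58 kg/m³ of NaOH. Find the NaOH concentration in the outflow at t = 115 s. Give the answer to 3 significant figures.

2.23 kg/m³

Accumulation = in − out for the solute gives V dC/dt = Q(C_in − C).
Time constant τ = V/Q = 23.9/0.415 = 57.590 s.
C approaches C_in exponentially: C(t) = C_in + (C₀ − C_in) e^(−t/τ).
C(115) = 2.58 + (0 − 2.58)·e^(−115/57.590) = 2.58 + (-2.5800)·0.13576 = 2.2297 kg/m³.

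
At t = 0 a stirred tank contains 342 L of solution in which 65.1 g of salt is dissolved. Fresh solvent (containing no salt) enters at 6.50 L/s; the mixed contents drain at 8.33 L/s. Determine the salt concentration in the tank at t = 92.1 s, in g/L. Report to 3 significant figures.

0.0171 g/L

Let m(t) be the amount of salt. Volume: V(t) = V₀ + (Q_in − Q_out) t = 342 − 1.8300 t; V(92.1) = 173.46 L.
Species balance (pure solvent in): dm/dt = −Q_out · m/V(t).
dm/m = −Q_out dt/(V₀ − 1.8300 t); integrating gives ln(m/m₀) = −(Q_out/(Q_in−Q_out)) ln(V/V₀).
m = m₀ (V₀/V)^(Q_out/(Q_in−Q_out)) = 65.1 × (342/173.46)^(-4.5519) = 2.9616 g.
C = m/V = 2.9616/173.46 = 0.017074 g/L.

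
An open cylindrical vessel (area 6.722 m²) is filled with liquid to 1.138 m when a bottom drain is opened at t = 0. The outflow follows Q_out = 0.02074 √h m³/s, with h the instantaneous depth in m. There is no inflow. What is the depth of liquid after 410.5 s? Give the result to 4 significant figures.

0.1879 m

Unsteady balance on liquid volume: A dh/dt = −0.02074 √h.
This is separable: 2 d(√h)/dt = −0.02074/A, so √h = √h₀ − (0.02074/(2A)) t.
√h = √1.138 − 0.02074·410.5/(2·6.722) = 1.06677 − 0.633277 = 0.433494.
h = 0.433494² = 0.187917 m.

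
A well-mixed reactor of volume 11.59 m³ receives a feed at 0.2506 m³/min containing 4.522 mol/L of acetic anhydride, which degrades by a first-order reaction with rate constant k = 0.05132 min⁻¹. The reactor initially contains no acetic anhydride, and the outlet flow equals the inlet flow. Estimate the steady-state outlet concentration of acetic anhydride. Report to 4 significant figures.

1.340 mol/L

Species balance: V dC/dt = Q C_in − Q C − k V C.
Steady state (dC/dt = 0): C_ss = Q C_in/(Q + kV) = C_in/(1 + kV/Q).
C_ss = 0.2506·4.522/(0.2506 + 0.05132·11.59) = 1.13321/0.845399 = 1.34045 mol/L.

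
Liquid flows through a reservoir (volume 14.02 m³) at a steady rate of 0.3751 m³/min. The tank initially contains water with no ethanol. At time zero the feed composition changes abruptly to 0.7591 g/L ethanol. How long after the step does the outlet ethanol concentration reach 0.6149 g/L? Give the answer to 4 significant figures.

Species balance: V dC/dt = Q(C_in − C) ⇒ τ = V/Q = 37.3767 min.
C(t) = C_in + (C₀ − C_in) e^(−t/τ). Set C = 0.6149 and solve for t:
e^(−t/τ) = (C − C_in)/(C₀ − C_in) = (0.6149 − 0.7591)/(0 − 0.7591) = 0.189962
t = −τ ln(…) = 37.3767 × 1.66093 = 62.0802 min.

62.08 min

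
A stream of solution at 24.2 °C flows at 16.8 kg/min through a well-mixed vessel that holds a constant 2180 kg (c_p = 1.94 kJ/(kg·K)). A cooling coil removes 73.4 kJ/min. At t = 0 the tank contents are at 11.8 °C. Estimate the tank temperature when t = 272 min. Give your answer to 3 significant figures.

M c_p dT/dt = ṁ c_p (T_in − T) − Q̇.
Rearrange: dT/dt = (T_ss − T)/τ with τ = M/ṁ = 129.76 min and T_ss = T_in − Q̇/(ṁ c_p) = 21.948 °C.
This is linear first-order; T(t) = T_ss + (T₀ − T_ss) e^(−t/τ).
T(272) = 21.948 + (-10.148)·e^(−272/129.76) = 21.948 + (-10.148)·0.12293 = 20.700 °C.

20.7 °C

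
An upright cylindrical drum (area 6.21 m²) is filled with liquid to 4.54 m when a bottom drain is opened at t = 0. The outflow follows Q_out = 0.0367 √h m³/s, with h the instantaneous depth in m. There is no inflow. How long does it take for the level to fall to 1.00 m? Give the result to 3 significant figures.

383 s

A dh/dt = −Q_out = −0.0367 √h.
Separate and integrate: 2(√h − √h₀) = −(0.0367/A) t.
t = 2A(√h₀ − √h)/0.0367 = 2·6.21·(√4.54 − √1.00)/0.0367
  = 12.420 × (2.1307 − 1.0000) / 0.0367 = 382.66 s.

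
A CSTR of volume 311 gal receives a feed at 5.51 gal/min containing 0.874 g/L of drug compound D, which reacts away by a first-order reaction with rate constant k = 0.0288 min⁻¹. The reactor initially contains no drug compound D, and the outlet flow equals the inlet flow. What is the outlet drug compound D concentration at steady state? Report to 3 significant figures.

Species balance: V dC/dt = Q C_in − Q C − k V C.
At steady state: 0 = Q C_in − (Q + kV) C_ss, so C_ss = Q C_in/(Q + kV).
C_ss = 5.51·0.874/(5.51 + 0.0288·311) = 4.8157/14.467 = 0.33288 g/L.

0.333 g/L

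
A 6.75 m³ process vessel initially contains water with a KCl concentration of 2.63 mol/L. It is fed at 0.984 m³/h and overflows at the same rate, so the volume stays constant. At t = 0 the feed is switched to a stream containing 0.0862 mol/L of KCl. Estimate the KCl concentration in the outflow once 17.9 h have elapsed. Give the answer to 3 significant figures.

0.273 mol/L

Accumulation = in − out for the solute gives V dC/dt = Q(C_in − C).
So dC/dt = (C_in − C)/τ with τ = V/Q = 6.75/0.984 = 6.8598 h.
This is linear first-order; C(t) = C_in + (C₀ − C_in) e^(−t/τ).
C(17.9) = 0.0862 + (2.63 − 0.0862)·e^(−17.9/6.8598) = 0.0862 + (2.5438)·0.073577 = 0.27337 mol/L.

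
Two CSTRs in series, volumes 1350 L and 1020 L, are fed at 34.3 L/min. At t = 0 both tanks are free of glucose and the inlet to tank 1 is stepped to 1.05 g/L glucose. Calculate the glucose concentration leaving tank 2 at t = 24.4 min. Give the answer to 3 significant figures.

Species balance on tank i: dCᵢ/dt = (Cᵢ₋₁ − Cᵢ)/τᵢ with τᵢ = Vᵢ/Q.
τ₁ = 1350/34.3 = 39.359 min; τ₂ = 1020/34.3 = 29.738 min.
Solving the cascade with C₁(0)=C₂(0)=0 gives C₂(t) = C_in[1 − (τ₁ e^(−t/τ₁) − τ₂ e^(−t/τ₂))/(τ₁ − τ₂)].
At t = 24.4: e^(−t/τ₁) = 0.53798, e^(−t/τ₂) = 0.44021.
C₂ = 1.05·[1 − (39.359·0.53798 − 29.738·0.44021)/(9.6210)] = 1.05·0.15983 = 0.16782 g/L.

0.168 g/L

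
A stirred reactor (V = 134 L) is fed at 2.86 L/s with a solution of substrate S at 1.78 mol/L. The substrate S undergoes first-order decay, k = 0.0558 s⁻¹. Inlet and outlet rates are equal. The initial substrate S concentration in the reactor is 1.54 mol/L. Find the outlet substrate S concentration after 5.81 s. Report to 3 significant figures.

1.16 mol/L

V dC/dt = Q(C_in − C) − k V C.
This is linear with rate a = Q/V + k = 0.077143 s⁻¹.
C_ss = Q C_in/(Q + kV) = 0.49247 mol/L; C(t) = C_ss + (C₀ − C_ss) e^(−a t).
C(5.81) = 0.49247 + (1.0475)·e^(−0.077143·5.81) = 0.49247 + (1.0475)·0.63878 = 1.1616 mol/L.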